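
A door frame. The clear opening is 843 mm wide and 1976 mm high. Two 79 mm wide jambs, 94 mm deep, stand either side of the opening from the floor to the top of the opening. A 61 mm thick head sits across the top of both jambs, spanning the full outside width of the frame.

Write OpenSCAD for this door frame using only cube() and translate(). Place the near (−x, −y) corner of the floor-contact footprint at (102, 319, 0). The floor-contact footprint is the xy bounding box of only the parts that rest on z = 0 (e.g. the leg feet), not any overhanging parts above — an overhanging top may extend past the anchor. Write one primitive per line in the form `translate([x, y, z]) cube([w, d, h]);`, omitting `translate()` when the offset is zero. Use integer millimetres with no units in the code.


translate([102, 319, 0]) cube([79, 94, 1976]);
translate([1024, 319, 0]) cube([79, 94, 1976]);
translate([102, 319, 1976]) cube([1001, 94, 61]);


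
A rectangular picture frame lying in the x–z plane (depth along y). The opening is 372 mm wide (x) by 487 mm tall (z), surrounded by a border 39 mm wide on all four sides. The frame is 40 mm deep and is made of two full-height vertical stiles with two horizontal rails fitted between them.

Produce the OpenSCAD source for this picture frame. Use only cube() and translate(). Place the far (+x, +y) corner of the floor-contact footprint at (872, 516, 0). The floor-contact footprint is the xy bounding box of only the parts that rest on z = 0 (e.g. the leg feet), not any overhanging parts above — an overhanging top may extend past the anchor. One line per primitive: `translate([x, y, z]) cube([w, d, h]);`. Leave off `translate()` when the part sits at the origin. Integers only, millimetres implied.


translate([422, 476, 0]) cube([39, 40, 565]);
translate([833, 476, 0]) cube([39, 40, 565]);
translate([461, 476, 0]) cube([372, 40, 39]);
translate([461, 476, 526]) cube([372, 40, 39]);


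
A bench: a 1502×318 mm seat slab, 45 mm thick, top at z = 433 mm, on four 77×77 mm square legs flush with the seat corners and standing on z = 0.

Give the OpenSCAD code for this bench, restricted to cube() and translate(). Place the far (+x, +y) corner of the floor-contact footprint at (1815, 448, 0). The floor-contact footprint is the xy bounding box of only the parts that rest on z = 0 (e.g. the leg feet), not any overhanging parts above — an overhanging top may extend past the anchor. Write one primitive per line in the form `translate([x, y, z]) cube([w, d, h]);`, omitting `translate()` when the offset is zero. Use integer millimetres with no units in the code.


translate([313, 130, 388]) cube([1502, 318, 45]);
translate([313, 130, 0]) cube([77, 77, 388]);
translate([313, 371, 0]) cube([77, 77, 388]);
translate([1738, 130, 0]) cube([77, 77, 388]);
translate([1738, 371, 0]) cube([77, 77, 388]);


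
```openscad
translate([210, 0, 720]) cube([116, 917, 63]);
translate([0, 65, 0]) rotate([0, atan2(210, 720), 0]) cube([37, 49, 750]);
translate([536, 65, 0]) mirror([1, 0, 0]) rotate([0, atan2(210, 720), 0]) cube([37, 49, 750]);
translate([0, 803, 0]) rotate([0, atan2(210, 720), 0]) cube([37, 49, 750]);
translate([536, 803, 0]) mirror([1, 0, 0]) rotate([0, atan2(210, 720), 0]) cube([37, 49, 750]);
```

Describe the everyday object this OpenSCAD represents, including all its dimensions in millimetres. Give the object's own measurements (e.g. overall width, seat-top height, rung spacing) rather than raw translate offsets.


A sawhorse. A 116×917×63 mm beam (x, y, z) sits on two A-frame leg pairs. Each pair is two raked legs of 37×49 mm section (49 mm along y) splaying symmetrically in x. Each leg rises 720 mm vertically over 210 mm of horizontal reach and is 750 mm long along its own axis. Every leg's outer bottom edge rests on the floor and its outer top edge meets a bottom edge of the beam — the left legs (tilting toward +x) meet the beam's −x bottom edge, the right legs (their mirror images, tilting toward −x) meet its +x bottom edge — so the leg tops tuck under the beam, the beam's underside is 720 mm above the floor, and the feet are 536 mm apart outside-to-outside with the beam centred between them. The two leg pairs are set in 65 mm from either end of the beam.


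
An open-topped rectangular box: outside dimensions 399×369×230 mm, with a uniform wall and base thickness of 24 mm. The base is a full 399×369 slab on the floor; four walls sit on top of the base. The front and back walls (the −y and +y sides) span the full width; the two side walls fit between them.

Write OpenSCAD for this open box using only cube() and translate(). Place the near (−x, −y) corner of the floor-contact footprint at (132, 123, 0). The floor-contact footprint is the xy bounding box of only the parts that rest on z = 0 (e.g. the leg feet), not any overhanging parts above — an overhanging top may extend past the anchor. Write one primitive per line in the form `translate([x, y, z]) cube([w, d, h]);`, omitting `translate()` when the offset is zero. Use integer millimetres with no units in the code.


translate([132, 123, 0]) cube([399, 369, 24]);
translate([132, 123, 24]) cube([399, 24, 206]);
translate([132, 468, 24]) cube([399, 24, 206]);
translate([132, 147, 24]) cube([24, 321, 206]);
translate([507, 147, 24]) cube([24, 321, 206]);


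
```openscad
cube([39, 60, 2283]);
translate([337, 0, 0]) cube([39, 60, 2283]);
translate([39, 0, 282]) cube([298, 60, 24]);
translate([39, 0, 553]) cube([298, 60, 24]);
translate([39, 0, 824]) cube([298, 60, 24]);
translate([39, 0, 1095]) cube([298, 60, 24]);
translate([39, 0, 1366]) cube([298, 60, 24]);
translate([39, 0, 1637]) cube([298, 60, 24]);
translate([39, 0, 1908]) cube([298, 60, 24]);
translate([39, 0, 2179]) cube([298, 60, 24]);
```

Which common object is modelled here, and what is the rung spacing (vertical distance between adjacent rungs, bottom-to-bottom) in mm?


A ladder. The rung spacing is 271 mm.

Two tall 39×60 posts with 8 short bars between them — a ladder. Adjacent rungs sit at z = 282 and z = 553, so the spacing is 553 − 282 = 271 mm.


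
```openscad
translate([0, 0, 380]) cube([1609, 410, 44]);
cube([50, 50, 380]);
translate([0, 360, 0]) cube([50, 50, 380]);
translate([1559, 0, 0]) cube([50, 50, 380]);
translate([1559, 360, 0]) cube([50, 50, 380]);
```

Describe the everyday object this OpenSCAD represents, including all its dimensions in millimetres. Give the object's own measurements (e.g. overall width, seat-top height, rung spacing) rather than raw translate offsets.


A bench: a 1609×410 mm seat slab, 44 mm thick, top at z = 424 mm, on four 50×50 mm square legs flush with the seat corners and standing on z = 0.


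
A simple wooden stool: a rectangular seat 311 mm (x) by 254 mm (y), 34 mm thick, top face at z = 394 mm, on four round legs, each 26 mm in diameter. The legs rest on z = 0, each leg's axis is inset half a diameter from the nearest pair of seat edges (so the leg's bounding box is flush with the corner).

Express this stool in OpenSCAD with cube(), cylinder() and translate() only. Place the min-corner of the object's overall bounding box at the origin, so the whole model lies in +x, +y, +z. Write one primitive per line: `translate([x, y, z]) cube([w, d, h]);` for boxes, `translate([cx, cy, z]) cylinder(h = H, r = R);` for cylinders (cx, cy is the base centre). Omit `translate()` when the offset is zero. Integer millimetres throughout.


translate([0, 0, 360]) cube([311, 254, 34]);
translate([13, 13, 0]) cylinder(h = 360, r = 13);
translate([298, 13, 0]) cylinder(h = 360, r = 13);
translate([13, 241, 0]) cylinder(h = 360, r = 13);
translate([298, 241, 0]) cylinder(h = 360, r = 13);


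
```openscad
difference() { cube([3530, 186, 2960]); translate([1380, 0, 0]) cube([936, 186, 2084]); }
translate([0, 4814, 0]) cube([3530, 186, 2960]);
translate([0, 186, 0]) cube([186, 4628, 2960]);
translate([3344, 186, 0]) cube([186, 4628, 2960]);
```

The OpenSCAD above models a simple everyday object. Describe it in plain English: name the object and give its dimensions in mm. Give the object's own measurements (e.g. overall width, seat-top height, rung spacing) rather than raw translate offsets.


A single room: four walls, each 2960 mm tall and 186 mm thick, enclosing an outside footprint 3530×5000 mm (x × y), no floor or roof. The front and back walls (−y and +y sides) run the full x-width; the side walls fit between their inner faces. A door opening 936 mm wide and 2084 mm tall is cut through the front wall from the floor up, its −x edge 1380 mm from the wall's −x end.


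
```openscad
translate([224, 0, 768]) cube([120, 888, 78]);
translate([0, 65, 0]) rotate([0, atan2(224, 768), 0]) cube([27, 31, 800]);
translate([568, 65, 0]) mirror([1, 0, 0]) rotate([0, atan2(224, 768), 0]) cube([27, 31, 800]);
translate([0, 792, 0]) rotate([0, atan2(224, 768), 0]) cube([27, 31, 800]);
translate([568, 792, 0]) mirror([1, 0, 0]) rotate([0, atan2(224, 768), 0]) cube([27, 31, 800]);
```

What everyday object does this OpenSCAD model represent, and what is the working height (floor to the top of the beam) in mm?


A sawhorse. The overall height is 846 mm.

A beam across two mirrored pairs of raked legs — a sawhorse. The beam's underside is at z = 768 (matching the legs' vertical rise in atan2(224, 768)) and the beam is 78 mm tall, so its top is at 768 + 78 = 846 mm. The raked legs top out at the beam's underside, so that is the highest point.


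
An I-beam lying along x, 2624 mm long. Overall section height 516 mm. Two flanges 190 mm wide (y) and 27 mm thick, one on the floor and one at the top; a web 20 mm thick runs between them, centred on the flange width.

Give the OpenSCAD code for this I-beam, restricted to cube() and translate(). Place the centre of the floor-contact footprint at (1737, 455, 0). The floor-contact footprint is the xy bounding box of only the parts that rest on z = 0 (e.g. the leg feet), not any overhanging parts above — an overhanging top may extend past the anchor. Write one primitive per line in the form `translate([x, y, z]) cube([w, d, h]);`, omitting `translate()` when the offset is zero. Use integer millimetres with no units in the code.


translate([425, 360, 0]) cube([2624, 190, 27]);
translate([425, 445, 27]) cube([2624, 20, 462]);
translate([425, 360, 489]) cube([2624, 190, 27]);


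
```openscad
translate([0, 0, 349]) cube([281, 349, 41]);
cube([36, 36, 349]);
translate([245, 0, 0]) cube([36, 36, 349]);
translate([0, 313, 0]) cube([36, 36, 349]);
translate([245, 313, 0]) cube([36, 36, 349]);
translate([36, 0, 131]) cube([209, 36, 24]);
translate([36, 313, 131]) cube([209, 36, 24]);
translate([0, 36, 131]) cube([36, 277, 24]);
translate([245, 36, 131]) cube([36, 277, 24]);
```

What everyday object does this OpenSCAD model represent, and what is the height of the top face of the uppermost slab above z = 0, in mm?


A stool. The seat height is 390 mm.

A 281×349×41 slab at z = 349 on four corner posts — a stool. The seat top is 349 + 41 = 390 mm.


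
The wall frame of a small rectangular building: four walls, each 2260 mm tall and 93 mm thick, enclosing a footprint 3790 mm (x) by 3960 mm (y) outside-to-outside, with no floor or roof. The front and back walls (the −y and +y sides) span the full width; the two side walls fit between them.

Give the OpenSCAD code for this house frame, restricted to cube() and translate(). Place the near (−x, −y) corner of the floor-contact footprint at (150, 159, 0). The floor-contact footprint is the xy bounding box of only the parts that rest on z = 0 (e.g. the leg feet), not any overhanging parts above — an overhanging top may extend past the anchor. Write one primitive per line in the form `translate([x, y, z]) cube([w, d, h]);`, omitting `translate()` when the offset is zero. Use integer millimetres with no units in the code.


translate([150, 159, 0]) cube([3790, 93, 2260]);
translate([150, 4026, 0]) cube([3790, 93, 2260]);
translate([150, 252, 0]) cube([93, 3774, 2260]);
translate([3847, 252, 0]) cube([93, 3774, 2260]);


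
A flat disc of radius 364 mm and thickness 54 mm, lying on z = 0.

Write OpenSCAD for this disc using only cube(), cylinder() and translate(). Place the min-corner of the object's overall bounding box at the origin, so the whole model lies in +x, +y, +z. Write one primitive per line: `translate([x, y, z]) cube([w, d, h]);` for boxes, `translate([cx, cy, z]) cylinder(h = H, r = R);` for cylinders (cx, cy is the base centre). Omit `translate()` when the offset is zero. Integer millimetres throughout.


translate([364, 364, 0]) cylinder(h = 54, r = 364);


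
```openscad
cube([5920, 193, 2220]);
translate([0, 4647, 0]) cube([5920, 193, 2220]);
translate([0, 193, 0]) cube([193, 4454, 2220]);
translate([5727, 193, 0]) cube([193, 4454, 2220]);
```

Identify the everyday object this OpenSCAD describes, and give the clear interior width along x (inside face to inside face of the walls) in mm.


A house (or room) frame. The interior width is 5534 mm.

Four 2220 mm walls enclosing a rectangle with no floor or roof — a room or house frame. Outside width is 5920 mm and wall thickness is 193 mm, so the interior width is 5920 − 2 × 193 = 5534 mm.


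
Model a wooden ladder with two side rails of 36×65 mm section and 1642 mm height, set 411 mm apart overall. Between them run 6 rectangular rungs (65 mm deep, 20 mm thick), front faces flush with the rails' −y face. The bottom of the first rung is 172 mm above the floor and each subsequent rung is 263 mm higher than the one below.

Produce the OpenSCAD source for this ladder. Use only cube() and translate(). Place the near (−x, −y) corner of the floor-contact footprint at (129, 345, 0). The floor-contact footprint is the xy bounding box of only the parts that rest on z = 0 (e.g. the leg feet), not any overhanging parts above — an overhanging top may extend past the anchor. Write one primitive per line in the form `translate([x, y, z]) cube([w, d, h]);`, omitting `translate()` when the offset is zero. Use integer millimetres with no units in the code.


translate([129, 345, 0]) cube([36, 65, 1642]);
translate([504, 345, 0]) cube([36, 65, 1642]);
translate([165, 345, 172]) cube([339, 65, 20]);
translate([165, 345, 435]) cube([339, 65, 20]);
translate([165, 345, 698]) cube([339, 65, 20]);
translate([165, 345, 961]) cube([339, 65, 20]);
translate([165, 345, 1224]) cube([339, 65, 20]);
translate([165, 345, 1487]) cube([339, 65, 20]);


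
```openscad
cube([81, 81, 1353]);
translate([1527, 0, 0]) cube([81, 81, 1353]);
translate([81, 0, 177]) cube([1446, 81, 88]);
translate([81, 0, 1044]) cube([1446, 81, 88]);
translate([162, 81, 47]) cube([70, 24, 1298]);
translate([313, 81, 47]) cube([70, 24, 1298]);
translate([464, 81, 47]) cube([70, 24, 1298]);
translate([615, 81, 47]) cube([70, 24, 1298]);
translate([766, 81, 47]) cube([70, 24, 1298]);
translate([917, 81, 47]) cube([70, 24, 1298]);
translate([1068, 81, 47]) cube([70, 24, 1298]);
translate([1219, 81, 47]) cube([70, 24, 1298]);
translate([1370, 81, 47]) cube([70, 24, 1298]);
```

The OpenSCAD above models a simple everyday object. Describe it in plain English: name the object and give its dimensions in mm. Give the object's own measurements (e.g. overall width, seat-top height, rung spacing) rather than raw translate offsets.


A fence section. Two 81×81 mm posts, 1353 mm tall, stand on the floor with a clear span of 1446 mm between their inner faces. Two horizontal rails of 81×88 mm section span the gap between the posts with their undersides at z = 177 mm and z = 1044 mm, flush with the posts' −y face. 9 pickets, each 70 mm wide, 24 mm thick and 1298 mm tall, are fixed to the +y face of the rails with their bottoms at z = 47 mm, spaced across the span with a 81 mm gap after the −x post and between neighbouring pickets, with 87 mm left before the +x post.


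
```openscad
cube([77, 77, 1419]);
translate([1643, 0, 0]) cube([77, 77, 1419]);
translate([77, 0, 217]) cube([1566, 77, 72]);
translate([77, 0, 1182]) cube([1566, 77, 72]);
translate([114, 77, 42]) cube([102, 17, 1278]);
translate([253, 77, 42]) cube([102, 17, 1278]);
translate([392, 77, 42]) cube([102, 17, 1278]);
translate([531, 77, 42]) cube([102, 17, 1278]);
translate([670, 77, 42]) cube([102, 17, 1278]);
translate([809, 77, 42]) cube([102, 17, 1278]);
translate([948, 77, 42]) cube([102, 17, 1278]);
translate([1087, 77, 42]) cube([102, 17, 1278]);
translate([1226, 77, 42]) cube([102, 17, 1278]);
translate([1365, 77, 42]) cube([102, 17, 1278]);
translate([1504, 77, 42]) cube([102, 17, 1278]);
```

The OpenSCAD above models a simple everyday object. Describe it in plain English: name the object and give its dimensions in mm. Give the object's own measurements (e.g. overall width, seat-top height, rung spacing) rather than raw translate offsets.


A fence section. Two 77×77 mm posts, 1419 mm tall, stand on the floor with a clear span of 1566 mm between their inner faces. Two horizontal rails of 77×72 mm section span the gap between the posts with their undersides at z = 217 mm and z = 1182 mm, flush with the posts' −y face. 11 pickets, each 102 mm wide, 17 mm thick and 1278 mm tall, are fixed to the +y face of the rails with their bottoms at z = 42 mm, spaced across the span with a 37 mm gap after the −x post and between neighbouring pickets and before the +x post.


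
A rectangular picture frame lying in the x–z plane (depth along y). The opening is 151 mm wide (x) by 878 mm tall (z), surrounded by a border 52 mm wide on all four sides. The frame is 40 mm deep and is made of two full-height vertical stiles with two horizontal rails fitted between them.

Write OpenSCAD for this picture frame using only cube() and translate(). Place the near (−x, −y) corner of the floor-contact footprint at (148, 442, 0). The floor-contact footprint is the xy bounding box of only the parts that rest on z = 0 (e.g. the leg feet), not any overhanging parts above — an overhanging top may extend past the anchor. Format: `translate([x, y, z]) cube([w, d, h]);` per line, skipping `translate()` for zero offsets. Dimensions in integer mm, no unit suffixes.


translate([148, 442, 0]) cube([52, 40, 982]);
translate([351, 442, 0]) cube([52, 40, 982]);
translate([200, 442, 0]) cube([151, 40, 52]);
translate([200, 442, 930]) cube([151, 40, 52]);


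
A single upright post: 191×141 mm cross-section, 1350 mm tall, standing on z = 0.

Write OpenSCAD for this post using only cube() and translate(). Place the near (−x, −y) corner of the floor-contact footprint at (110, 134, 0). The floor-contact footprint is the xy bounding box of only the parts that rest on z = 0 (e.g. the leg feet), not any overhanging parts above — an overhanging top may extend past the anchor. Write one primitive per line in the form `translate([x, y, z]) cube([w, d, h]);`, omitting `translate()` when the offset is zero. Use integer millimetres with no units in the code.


translate([110, 134, 0]) cube([191, 141, 1350]);


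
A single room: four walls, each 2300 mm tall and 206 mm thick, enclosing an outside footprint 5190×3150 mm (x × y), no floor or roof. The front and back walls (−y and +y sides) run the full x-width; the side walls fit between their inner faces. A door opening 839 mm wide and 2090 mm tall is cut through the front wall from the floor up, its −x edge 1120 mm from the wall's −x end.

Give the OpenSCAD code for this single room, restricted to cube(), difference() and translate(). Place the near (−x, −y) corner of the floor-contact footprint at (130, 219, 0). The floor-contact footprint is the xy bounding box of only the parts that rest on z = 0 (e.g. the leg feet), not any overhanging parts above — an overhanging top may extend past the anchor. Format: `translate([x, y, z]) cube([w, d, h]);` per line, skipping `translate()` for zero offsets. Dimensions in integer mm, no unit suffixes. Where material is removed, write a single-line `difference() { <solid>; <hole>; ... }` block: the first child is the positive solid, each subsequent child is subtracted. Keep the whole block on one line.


difference() { translate([130, 219, 0]) cube([5190, 206, 2300]); translate([1250, 219, 0]) cube([839, 206, 2090]); }
translate([130, 3163, 0]) cube([5190, 206, 2300]);
translate([130, 425, 0]) cube([206, 2738, 2300]);
translate([5114, 425, 0]) cube([206, 2738, 2300]);


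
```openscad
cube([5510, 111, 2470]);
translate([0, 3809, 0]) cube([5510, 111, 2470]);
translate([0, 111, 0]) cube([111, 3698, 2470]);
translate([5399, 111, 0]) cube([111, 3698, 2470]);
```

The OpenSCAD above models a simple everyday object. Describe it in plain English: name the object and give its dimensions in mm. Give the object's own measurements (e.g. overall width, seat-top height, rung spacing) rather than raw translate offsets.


The wall frame of a small rectangular building: four walls, each 2470 mm tall and 111 mm thick, enclosing a footprint 5510 mm (x) by 3920 mm (y) outside-to-outside, with no floor or roof. The front and back walls (the −y and +y sides) span the full width; the two side walls fit between them.


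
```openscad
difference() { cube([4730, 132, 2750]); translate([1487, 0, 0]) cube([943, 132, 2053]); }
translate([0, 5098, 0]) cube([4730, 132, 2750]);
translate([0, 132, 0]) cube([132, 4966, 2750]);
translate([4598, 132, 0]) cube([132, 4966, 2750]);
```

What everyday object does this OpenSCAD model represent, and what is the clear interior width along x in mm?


A single room. The interior width is 4466 mm.

Four walls enclosing a rectangle with a door in the front wall — a room. Outside width 4730 minus two 132 mm walls gives 4466 mm.


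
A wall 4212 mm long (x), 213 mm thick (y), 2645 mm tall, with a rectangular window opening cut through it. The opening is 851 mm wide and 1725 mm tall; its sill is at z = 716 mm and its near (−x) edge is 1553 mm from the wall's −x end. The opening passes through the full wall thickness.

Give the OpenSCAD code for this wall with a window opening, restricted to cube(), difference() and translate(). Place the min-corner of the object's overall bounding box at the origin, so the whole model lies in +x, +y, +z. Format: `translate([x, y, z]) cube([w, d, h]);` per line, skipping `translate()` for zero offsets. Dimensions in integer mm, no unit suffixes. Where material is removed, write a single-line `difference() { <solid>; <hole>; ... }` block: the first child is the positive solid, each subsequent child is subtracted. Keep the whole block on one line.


difference() { cube([4212, 213, 2645]); translate([1553, 0, 716]) cube([851, 213, 1725]); }


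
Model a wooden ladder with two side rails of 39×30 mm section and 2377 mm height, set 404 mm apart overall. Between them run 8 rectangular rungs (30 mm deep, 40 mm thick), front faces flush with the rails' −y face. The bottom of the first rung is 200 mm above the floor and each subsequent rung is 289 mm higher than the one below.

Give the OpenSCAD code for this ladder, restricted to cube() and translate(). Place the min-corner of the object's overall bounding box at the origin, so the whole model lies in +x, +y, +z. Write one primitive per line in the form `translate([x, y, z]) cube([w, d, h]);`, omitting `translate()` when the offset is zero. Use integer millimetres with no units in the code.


cube([39, 30, 2377]);
translate([365, 0, 0]) cube([39, 30, 2377]);
translate([39, 0, 200]) cube([326, 30, 40]);
translate([39, 0, 489]) cube([326, 30, 40]);
translate([39, 0, 778]) cube([326, 30, 40]);
translate([39, 0, 1067]) cube([326, 30, 40]);
translate([39, 0, 1356]) cube([326, 30, 40]);
translate([39, 0, 1645]) cube([326, 30, 40]);
translate([39, 0, 1934]) cube([326, 30, 40]);
translate([39, 0, 2223]) cube([326, 30, 40]);


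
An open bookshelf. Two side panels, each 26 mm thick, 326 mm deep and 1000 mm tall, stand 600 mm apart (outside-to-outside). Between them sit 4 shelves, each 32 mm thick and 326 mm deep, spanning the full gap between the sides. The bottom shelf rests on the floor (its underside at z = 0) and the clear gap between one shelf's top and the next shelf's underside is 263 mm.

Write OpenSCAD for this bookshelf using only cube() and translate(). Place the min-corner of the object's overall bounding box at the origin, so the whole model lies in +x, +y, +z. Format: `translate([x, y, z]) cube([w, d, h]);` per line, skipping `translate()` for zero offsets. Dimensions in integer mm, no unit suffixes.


cube([26, 326, 1000]);
translate([574, 0, 0]) cube([26, 326, 1000]);
translate([26, 0, 0]) cube([548, 326, 32]);
translate([26, 0, 295]) cube([548, 326, 32]);
translate([26, 0, 590]) cube([548, 326, 32]);
translate([26, 0, 885]) cube([548, 326, 32]);


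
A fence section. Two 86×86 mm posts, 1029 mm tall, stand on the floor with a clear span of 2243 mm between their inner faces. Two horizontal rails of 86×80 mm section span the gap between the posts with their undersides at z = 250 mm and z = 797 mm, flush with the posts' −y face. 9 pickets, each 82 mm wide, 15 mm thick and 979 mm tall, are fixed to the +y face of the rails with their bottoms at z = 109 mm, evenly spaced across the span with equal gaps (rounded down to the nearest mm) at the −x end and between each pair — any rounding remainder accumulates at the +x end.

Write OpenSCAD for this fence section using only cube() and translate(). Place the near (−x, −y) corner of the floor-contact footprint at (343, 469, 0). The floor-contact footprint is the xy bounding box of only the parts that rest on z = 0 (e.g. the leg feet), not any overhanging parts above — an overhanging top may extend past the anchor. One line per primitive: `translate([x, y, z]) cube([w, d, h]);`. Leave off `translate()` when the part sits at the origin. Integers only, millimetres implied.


translate([343, 469, 0]) cube([86, 86, 1029]);
translate([2672, 469, 0]) cube([86, 86, 1029]);
translate([429, 469, 250]) cube([2243, 86, 80]);
translate([429, 469, 797]) cube([2243, 86, 80]);
translate([579, 555, 109]) cube([82, 15, 979]);
translate([811, 555, 109]) cube([82, 15, 979]);
translate([1043, 555, 109]) cube([82, 15, 979]);
translate([1275, 555, 109]) cube([82, 15, 979]);
translate([1507, 555, 109]) cube([82, 15, 979]);
translate([1739, 555, 109]) cube([82, 15, 979]);
translate([1971, 555, 109]) cube([82, 15, 979]);
translate([2203, 555, 109]) cube([82, 15, 979]);
translate([2435, 555, 109]) cube([82, 15, 979]);


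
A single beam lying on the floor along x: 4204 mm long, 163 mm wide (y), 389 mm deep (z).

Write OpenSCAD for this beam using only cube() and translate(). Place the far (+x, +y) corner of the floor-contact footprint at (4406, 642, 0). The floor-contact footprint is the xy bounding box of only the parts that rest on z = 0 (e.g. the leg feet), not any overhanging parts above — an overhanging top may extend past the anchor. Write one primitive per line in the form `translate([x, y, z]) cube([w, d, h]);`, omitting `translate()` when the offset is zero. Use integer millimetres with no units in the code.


translate([202, 479, 0]) cube([4204, 163, 389]);


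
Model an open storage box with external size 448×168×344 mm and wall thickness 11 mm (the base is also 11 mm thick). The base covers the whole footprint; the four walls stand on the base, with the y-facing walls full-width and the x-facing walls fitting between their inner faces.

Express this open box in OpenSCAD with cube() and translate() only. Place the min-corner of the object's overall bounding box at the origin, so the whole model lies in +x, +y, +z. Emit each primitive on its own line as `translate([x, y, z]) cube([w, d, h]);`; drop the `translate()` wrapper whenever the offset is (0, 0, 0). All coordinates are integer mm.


cube([448, 168, 11]);
translate([0, 0, 11]) cube([448, 11, 333]);
translate([0, 157, 11]) cube([448, 11, 333]);
translate([0, 11, 11]) cube([11, 146, 333]);
translate([437, 11, 11]) cube([11, 146, 333]);


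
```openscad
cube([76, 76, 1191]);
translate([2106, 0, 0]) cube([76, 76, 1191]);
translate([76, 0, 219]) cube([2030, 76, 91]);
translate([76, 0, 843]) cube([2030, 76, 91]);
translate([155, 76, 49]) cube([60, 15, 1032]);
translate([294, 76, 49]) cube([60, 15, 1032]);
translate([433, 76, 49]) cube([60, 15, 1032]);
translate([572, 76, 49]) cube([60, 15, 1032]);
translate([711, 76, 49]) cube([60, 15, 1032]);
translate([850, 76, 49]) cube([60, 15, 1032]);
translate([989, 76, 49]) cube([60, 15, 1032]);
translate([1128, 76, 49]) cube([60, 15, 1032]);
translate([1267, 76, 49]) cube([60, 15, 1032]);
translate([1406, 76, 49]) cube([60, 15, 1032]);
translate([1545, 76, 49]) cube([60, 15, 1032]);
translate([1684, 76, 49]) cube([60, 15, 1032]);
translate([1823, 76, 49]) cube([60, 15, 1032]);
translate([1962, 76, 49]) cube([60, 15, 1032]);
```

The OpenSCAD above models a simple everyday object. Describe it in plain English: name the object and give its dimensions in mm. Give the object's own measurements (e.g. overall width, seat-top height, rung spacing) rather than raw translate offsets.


A fence section. Two 76×76 mm posts, 1191 mm tall, stand on the floor with a clear span of 2030 mm between their inner faces. Two horizontal rails of 76×91 mm section span the gap between the posts with their undersides at z = 219 mm and z = 843 mm, flush with the posts' −y face. 14 pickets, each 60 mm wide, 15 mm thick and 1032 mm tall, are fixed to the +y face of the rails with their bottoms at z = 49 mm, spaced across the span with a 79 mm gap after the −x post and between neighbouring pickets, with 84 mm left before the +x post.


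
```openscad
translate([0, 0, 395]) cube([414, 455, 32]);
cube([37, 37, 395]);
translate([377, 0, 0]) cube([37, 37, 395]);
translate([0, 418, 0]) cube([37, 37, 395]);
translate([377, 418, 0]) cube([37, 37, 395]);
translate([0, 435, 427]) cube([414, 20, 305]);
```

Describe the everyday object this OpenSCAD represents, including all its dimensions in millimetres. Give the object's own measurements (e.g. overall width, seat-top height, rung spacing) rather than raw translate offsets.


A chair. The seat is a 414×455×32 mm slab with its top at z = 427 mm, on four 37×37 mm corner legs (flush with the seat edges, standing on z = 0). A flat backrest 20 mm thick, 305 mm tall, spans the full seat width and rises from the seat top along its +y edge, rear face flush with the rear of the seat.


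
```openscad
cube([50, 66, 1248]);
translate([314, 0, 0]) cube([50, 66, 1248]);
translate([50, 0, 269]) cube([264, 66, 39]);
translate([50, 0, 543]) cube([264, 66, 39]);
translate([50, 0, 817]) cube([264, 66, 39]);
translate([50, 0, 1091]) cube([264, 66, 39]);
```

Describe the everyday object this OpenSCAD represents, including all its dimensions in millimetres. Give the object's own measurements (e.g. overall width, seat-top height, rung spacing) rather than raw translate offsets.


A straight ladder. Two 50×66 mm vertical rails, 1248 mm tall, stand 364 mm apart (outside-to-outside) with their front faces coplanar on the −y side. 4 rungs, each 66 mm deep and 39 mm tall, span between the inner faces of the rails, front faces flush with the rails. The lowest rung's underside is at z = 269 mm and rungs are spaced 274 mm apart (underside to underside).


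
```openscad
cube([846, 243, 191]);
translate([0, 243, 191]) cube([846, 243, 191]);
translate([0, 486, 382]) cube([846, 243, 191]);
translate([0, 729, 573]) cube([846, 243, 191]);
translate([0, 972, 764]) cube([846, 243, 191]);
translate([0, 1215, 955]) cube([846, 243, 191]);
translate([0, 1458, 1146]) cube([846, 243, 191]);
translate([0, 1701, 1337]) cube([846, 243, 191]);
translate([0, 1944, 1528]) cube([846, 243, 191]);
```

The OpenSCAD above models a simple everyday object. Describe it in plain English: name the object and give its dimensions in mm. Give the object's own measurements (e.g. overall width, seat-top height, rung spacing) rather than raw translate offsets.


A straight staircase of 9 solid steps. Each step is 846 mm wide (x), 243 mm deep (y, the going) and 191 mm tall (the rise). The first step rests on the floor; each subsequent step sits one going further in +y and one rise higher in +z, directly behind and above the previous step with no overlap.


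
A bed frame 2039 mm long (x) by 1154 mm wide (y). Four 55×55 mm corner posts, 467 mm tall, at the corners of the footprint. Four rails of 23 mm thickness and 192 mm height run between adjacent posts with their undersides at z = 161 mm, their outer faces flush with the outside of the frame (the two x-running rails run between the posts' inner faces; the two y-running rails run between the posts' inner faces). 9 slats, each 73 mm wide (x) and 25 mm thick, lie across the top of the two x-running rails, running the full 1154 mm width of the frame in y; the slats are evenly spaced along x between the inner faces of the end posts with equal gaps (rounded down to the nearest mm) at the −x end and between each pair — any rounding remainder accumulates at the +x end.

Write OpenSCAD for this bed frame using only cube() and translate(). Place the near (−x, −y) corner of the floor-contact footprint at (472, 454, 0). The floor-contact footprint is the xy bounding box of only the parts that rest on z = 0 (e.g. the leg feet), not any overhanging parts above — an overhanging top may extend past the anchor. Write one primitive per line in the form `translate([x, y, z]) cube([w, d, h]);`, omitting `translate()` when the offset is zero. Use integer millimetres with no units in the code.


// slat z = rail_z + rail_h = 161 + 192 = 353
// slat gap = ⌊(1929 − 9·73) / 10⌋ = 127
translate([472, 454, 0]) cube([55, 55, 467]);
translate([472, 1553, 0]) cube([55, 55, 467]);
translate([2456, 454, 0]) cube([55, 55, 467]);
translate([2456, 1553, 0]) cube([55, 55, 467]);
translate([527, 454, 161]) cube([1929, 23, 192]);
translate([527, 1585, 161]) cube([1929, 23, 192]);
translate([472, 509, 161]) cube([23, 1044, 192]);
translate([2488, 509, 161]) cube([23, 1044, 192]);
translate([654, 454, 353]) cube([73, 1154, 25]);
translate([854, 454, 353]) cube([73, 1154, 25]);
translate([1054, 454, 353]) cube([73, 1154, 25]);
translate([1254, 454, 353]) cube([73, 1154, 25]);
translate([1454, 454, 353]) cube([73, 1154, 25]);
translate([1654, 454, 353]) cube([73, 1154, 25]);
translate([1854, 454, 353]) cube([73, 1154, 25]);
translate([2054, 454, 353]) cube([73, 1154, 25]);
translate([2254, 454, 353]) cube([73, 1154, 25]);


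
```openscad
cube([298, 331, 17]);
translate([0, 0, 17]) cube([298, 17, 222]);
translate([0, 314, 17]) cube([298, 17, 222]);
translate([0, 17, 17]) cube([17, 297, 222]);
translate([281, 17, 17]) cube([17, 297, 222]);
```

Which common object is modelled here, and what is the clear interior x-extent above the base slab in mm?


An open box. The internal width is 264 mm.

A 298×331 base slab with four walls standing on it — an open box. The base is 298 mm wide and the walls are 17 mm thick, so the internal width is 298 − 2 × 17 = 264 mm.


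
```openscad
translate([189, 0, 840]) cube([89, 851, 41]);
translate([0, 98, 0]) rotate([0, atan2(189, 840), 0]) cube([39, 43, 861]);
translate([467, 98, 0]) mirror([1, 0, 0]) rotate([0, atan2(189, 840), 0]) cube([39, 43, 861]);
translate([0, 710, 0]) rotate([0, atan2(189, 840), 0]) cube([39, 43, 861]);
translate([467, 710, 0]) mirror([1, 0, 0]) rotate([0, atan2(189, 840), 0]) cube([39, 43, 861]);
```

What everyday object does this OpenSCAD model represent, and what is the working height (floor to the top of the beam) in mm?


A sawhorse. The overall height is 881 mm.

A beam across two mirrored pairs of raked legs — a sawhorse. The beam's underside is at z = 840 (matching the legs' vertical rise in atan2(189, 840)) and the beam is 41 mm tall, so its top is at 840 + 41 = 881 mm. The raked legs top out at the beam's underside, so that is the highest point.


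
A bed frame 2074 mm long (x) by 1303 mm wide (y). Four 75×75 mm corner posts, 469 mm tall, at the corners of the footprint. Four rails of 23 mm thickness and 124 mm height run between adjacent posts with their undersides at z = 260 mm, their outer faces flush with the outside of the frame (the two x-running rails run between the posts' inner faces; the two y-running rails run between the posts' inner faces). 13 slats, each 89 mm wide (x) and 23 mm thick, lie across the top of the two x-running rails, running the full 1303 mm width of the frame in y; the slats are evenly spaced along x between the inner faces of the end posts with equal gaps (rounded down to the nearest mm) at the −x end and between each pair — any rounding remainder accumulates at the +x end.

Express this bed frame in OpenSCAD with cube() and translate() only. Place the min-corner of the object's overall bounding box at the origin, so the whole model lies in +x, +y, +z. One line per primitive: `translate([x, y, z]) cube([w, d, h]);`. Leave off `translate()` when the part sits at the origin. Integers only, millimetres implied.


cube([75, 75, 469]);
translate([0, 1228, 0]) cube([75, 75, 469]);
translate([1999, 0, 0]) cube([75, 75, 469]);
translate([1999, 1228, 0]) cube([75, 75, 469]);
translate([75, 0, 260]) cube([1924, 23, 124]);
translate([75, 1280, 260]) cube([1924, 23, 124]);
translate([0, 75, 260]) cube([23, 1153, 124]);
translate([2051, 75, 260]) cube([23, 1153, 124]);
translate([129, 0, 384]) cube([89, 1303, 23]);
translate([272, 0, 384]) cube([89, 1303, 23]);
translate([415, 0, 384]) cube([89, 1303, 23]);
translate([558, 0, 384]) cube([89, 1303, 23]);
translate([701, 0, 384]) cube([89, 1303, 23]);
translate([844, 0, 384]) cube([89, 1303, 23]);
translate([987, 0, 384]) cube([89, 1303, 23]);
translate([1130, 0, 384]) cube([89, 1303, 23]);
translate([1273, 0, 384]) cube([89, 1303, 23]);
translate([1416, 0, 384]) cube([89, 1303, 23]);
translate([1559, 0, 384]) cube([89, 1303, 23]);
translate([1702, 0, 384]) cube([89, 1303, 23]);
translate([1845, 0, 384]) cube([89, 1303, 23]);


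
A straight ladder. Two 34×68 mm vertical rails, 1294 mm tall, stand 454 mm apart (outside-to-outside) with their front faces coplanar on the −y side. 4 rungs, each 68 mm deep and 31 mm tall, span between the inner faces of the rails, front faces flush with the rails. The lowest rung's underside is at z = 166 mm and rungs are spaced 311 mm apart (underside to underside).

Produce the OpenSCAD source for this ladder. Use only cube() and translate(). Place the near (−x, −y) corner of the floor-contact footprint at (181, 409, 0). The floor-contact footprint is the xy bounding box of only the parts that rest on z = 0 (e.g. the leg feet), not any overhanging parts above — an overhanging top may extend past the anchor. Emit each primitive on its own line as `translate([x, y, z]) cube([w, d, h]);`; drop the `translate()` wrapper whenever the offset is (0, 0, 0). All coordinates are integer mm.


translate([181, 409, 0]) cube([34, 68, 1294]);
translate([601, 409, 0]) cube([34, 68, 1294]);
translate([215, 409, 166]) cube([386, 68, 31]);
translate([215, 409, 477]) cube([386, 68, 31]);
translate([215, 409, 788]) cube([386, 68, 31]);
translate([215, 409, 1099]) cube([386, 68, 31]);


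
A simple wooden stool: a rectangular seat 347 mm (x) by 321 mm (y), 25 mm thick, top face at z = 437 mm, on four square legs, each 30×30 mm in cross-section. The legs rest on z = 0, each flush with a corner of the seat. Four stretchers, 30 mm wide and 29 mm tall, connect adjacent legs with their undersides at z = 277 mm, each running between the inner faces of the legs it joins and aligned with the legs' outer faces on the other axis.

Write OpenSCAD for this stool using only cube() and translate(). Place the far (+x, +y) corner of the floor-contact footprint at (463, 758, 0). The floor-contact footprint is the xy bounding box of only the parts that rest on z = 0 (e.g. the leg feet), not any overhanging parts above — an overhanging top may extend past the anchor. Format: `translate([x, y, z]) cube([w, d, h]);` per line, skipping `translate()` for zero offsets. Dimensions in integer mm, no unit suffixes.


translate([116, 437, 412]) cube([347, 321, 25]);
translate([116, 437, 0]) cube([30, 30, 412]);
translate([433, 437, 0]) cube([30, 30, 412]);
translate([116, 728, 0]) cube([30, 30, 412]);
translate([433, 728, 0]) cube([30, 30, 412]);
translate([146, 437, 277]) cube([287, 30, 29]);
translate([146, 728, 277]) cube([287, 30, 29]);
translate([116, 467, 277]) cube([30, 261, 29]);
translate([433, 467, 277]) cube([30, 261, 29]);
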